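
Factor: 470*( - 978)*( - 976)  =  448628160= 2^6*3^1*5^1*47^1*61^1 * 163^1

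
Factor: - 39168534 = -2^1 *3^1*6528089^1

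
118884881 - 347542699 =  - 228657818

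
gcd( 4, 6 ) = 2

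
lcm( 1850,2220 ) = 11100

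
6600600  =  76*86850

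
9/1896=3/632 = 0.00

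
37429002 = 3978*9409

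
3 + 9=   12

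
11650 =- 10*( - 1165)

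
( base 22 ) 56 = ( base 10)116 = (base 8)164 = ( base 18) 68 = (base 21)5B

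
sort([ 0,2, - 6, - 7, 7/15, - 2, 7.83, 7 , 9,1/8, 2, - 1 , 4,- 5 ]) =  [ - 7, - 6,-5, - 2, - 1, 0 , 1/8, 7/15, 2, 2, 4,7, 7.83, 9] 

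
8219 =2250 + 5969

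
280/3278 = 140/1639 = 0.09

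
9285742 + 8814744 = 18100486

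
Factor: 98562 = 2^1*3^1*16427^1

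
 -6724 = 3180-9904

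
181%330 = 181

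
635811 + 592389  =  1228200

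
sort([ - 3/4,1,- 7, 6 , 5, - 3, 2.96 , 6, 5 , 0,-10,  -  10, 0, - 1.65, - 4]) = [ - 10 , - 10 , - 7,-4, - 3, - 1.65, - 3/4 , 0,0,1 , 2.96,5,5,6 , 6 ] 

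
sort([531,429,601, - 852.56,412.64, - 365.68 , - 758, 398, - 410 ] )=[-852.56,-758, - 410, - 365.68,398, 412.64, 429,  531,601 ] 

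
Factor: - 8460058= - 2^1*449^1*9421^1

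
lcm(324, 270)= 1620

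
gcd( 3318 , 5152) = 14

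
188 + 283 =471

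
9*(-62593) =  - 563337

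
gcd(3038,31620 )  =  62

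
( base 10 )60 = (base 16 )3C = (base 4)330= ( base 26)28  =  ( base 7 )114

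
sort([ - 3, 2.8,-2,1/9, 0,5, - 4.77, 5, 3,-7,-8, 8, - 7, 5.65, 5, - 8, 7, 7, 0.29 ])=[  -  8  , - 8, -7, - 7, - 4.77, - 3, - 2,  0, 1/9,0.29, 2.8, 3,5, 5, 5, 5.65,7, 7,8]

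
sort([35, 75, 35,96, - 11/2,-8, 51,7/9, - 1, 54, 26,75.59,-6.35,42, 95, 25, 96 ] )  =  [  -  8,-6.35, - 11/2, -1,7/9,25,26,35,35  ,  42, 51, 54,75, 75.59, 95,96, 96] 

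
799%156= 19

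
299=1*299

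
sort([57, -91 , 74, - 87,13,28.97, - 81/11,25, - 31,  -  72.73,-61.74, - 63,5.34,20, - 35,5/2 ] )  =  [ - 91,- 87 ,-72.73, - 63,  -  61.74,  -  35,  -  31,  -  81/11,  5/2,5.34,13 , 20,25,28.97, 57,74 ]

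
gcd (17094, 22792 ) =5698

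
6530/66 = 98+31/33 = 98.94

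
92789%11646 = 11267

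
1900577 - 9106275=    - 7205698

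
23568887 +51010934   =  74579821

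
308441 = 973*317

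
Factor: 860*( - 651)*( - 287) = 160679820 = 2^2*3^1*5^1*7^2*31^1 * 41^1*43^1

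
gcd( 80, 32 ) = 16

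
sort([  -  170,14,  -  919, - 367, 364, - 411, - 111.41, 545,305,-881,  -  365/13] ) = [ - 919, - 881, - 411,-367,  -  170, - 111.41,  -  365/13, 14,305,364,545]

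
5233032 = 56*93447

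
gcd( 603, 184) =1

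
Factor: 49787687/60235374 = 2^( - 1 )*3^(-1 )*113^1 * 463^(-1 )*593^1*743^1* 21683^( - 1)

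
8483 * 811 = 6879713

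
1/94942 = 1/94942  =  0.00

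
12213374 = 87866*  139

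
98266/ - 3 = -32756 + 2/3= - 32755.33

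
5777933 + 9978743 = 15756676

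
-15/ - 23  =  15/23 = 0.65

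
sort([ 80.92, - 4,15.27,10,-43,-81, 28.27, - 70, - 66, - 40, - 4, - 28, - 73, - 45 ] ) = [ - 81 ,-73, - 70, - 66 , - 45, - 43, - 40, - 28 ,-4, - 4,10,15.27,28.27, 80.92]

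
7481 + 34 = 7515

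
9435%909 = 345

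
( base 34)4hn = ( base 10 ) 5225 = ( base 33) 4qb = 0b1010001101001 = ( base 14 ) 1C93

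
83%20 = 3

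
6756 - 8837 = -2081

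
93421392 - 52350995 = 41070397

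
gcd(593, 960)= 1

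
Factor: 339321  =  3^1*19^1*5953^1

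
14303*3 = 42909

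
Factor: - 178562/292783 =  - 2^1 * 19^1*37^1*113^( - 1)*127^1*2591^( - 1 ) 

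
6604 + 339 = 6943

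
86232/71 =1214+38/71=1214.54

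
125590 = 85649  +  39941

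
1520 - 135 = 1385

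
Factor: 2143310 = 2^1*5^1*13^1* 16487^1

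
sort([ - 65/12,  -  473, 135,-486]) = [ - 486,-473, - 65/12, 135 ]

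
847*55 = 46585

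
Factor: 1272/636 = 2^1 = 2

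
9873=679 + 9194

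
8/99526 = 4/49763 = 0.00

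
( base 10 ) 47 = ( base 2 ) 101111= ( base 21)25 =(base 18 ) 2b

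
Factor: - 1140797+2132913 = 2^2*97^1*2557^1= 992116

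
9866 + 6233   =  16099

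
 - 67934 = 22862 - 90796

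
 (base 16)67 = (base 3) 10211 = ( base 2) 1100111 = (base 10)103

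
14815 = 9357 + 5458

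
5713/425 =13 + 188/425  =  13.44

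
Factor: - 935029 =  - 233^1*4013^1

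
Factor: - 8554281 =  - 3^1*17^1*41^1*4091^1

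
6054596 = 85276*71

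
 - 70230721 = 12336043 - 82566764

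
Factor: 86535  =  3^3 * 5^1 * 641^1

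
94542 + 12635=107177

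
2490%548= 298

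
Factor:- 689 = - 13^1*53^1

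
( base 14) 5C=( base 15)57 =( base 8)122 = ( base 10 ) 82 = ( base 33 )2g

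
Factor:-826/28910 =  - 1/35 = -5^( - 1)*7^ ( - 1 ) 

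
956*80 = 76480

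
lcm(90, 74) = 3330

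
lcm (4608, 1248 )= 59904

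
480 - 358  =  122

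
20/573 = 20/573 =0.03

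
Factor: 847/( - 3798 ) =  - 2^ ( - 1)*3^(-2)*7^1*11^2* 211^ ( - 1)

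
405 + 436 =841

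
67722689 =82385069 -14662380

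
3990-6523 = -2533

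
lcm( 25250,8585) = 429250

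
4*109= 436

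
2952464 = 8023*368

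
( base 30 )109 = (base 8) 1615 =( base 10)909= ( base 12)639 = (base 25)1b9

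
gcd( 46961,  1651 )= 1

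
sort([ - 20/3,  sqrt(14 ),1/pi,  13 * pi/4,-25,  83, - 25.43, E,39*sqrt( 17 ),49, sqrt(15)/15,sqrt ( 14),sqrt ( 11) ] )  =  [ - 25.43, - 25, - 20/3,  sqrt( 15)/15, 1/pi,E, sqrt (11), sqrt(14),sqrt(14) , 13*pi/4 , 49,83, 39*sqrt( 17 )] 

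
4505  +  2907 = 7412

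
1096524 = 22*49842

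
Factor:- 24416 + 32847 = 8431^1  =  8431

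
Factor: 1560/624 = 2^( - 1 )*5^1 =5/2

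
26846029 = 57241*469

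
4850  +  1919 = 6769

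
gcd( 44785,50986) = 689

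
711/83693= 711/83693= 0.01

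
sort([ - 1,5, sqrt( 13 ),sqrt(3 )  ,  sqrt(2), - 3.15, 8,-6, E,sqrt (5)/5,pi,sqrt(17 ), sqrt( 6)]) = [ - 6, - 3.15, - 1,sqrt (5 ) /5,  sqrt(2 ), sqrt ( 3), sqrt( 6), E,pi,sqrt(13 ) , sqrt( 17 ),5, 8]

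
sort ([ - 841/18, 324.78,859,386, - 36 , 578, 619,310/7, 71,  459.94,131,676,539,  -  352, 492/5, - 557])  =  [-557,- 352, - 841/18 , - 36, 310/7,71,492/5,131, 324.78,386, 459.94, 539,578, 619,676 , 859]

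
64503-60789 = 3714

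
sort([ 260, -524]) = [  -  524,  260 ]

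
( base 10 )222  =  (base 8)336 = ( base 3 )22020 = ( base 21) AC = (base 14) 11c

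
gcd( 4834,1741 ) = 1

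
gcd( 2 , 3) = 1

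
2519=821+1698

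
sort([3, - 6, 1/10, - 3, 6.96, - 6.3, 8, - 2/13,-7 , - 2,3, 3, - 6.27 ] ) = [  -  7,-6.3,-6.27, - 6, - 3, - 2, - 2/13, 1/10, 3, 3,3,  6.96,8] 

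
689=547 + 142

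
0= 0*3458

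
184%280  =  184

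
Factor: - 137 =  - 137^1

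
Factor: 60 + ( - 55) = 5^1 = 5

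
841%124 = 97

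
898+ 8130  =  9028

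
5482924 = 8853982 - 3371058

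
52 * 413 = 21476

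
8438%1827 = 1130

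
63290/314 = 201 + 88/157 =201.56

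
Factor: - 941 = - 941^1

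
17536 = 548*32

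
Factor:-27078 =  - 2^1*3^1*4513^1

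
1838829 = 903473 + 935356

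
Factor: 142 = 2^1*71^1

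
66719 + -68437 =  - 1718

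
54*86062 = 4647348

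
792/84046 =396/42023=0.01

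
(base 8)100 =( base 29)26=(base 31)22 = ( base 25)2E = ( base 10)64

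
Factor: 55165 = 5^1*11^1*17^1*59^1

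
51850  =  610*85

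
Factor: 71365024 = 2^5*2230157^1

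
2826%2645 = 181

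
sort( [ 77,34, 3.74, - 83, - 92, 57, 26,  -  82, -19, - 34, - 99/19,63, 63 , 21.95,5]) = [ - 92, - 83, - 82 , - 34, - 19,  -  99/19,3.74,5 , 21.95, 26, 34,57, 63,63,77]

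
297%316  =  297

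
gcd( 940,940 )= 940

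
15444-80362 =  - 64918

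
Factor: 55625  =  5^4*89^1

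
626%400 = 226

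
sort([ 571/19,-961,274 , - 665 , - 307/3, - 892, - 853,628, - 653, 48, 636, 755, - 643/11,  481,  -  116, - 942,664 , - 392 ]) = [-961,-942, - 892, - 853 , - 665,- 653, - 392, - 116, - 307/3, - 643/11,  571/19,48,274,481,628 , 636,664,  755 ]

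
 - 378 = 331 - 709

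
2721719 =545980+2175739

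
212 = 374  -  162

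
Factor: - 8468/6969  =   - 2^2*3^( - 1) *23^(-1) * 29^1*73^1 * 101^(-1 ) 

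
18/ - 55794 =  -3/9299 = -0.00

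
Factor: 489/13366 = 2^( - 1) * 3^1 * 41^( - 1)= 3/82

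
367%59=13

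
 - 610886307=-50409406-560476901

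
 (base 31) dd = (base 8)640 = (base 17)178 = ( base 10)416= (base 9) 512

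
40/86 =20/43 = 0.47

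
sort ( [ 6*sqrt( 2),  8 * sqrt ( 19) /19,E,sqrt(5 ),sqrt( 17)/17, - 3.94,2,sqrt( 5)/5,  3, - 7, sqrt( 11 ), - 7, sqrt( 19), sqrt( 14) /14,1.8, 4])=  [ - 7,  -  7, - 3.94,sqrt(17 )/17,sqrt( 14)/14,sqrt ( 5 )/5,1.8, 8*sqrt( 19)/19, 2, sqrt( 5 ) , E,3,sqrt( 11 ), 4,sqrt( 19 ),6*sqrt( 2) ]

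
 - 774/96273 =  - 86/10697 = - 0.01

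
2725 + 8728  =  11453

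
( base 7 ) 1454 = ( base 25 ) N3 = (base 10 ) 578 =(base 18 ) 1e2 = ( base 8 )1102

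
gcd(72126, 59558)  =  2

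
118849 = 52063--66786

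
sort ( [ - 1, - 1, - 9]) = [-9, - 1, - 1]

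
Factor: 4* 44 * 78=13728 = 2^5 *3^1*11^1 * 13^1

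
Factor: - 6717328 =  - 2^4*29^1*31^1*467^1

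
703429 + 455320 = 1158749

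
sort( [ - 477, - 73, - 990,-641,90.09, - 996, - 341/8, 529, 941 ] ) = [ - 996,-990,- 641 , - 477, - 73, - 341/8, 90.09,529,941]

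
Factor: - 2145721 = -2145721^1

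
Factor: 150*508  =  2^3*3^1*5^2 * 127^1  =  76200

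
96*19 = 1824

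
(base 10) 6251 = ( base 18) 1155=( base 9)8515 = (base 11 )4773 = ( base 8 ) 14153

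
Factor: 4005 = 3^2*5^1*89^1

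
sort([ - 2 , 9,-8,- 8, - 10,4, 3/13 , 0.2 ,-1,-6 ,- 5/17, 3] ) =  [-10, - 8, - 8, - 6, - 2, - 1, - 5/17,0.2,3/13 , 3,  4,9]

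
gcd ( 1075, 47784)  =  1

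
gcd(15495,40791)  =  3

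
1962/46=981/23 = 42.65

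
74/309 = 74/309 = 0.24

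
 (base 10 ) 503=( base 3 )200122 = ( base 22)10j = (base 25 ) K3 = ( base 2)111110111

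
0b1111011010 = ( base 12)6A2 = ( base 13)5ab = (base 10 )986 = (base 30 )12q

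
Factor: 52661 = 7^1*7523^1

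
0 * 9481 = 0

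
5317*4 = 21268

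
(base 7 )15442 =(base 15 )1447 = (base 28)5F2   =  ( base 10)4342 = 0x10f6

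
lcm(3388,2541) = 10164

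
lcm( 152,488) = 9272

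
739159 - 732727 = 6432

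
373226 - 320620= 52606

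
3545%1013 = 506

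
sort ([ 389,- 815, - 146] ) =[-815,- 146, 389 ]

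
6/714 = 1/119  =  0.01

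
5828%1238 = 876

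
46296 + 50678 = 96974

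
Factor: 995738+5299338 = 6295076 = 2^2*541^1*2909^1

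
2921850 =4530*645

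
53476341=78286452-24810111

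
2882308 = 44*65507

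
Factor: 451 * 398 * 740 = 2^3 * 5^1* 11^1*37^1 *41^1*199^1 = 132828520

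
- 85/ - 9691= 85/9691 =0.01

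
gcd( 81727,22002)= 1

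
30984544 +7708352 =38692896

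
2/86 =1/43 = 0.02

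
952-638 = 314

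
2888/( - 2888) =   -  1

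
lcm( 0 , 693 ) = 0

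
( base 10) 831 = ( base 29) sj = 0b1100111111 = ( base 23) 1D3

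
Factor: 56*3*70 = 11760 = 2^4*3^1*5^1*7^2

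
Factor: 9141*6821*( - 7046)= - 2^1  *  3^1*11^1*13^1 * 19^1*271^1*277^1*359^1=- 439323462006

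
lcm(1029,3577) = 75117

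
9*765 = 6885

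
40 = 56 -16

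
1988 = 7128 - 5140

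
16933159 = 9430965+7502194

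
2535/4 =2535/4 = 633.75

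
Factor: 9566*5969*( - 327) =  - 2^1*3^1*47^1 *109^1*127^1*4783^1 = - 18671521458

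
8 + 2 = 10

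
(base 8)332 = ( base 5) 1333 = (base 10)218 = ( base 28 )7m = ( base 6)1002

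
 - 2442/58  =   - 43 + 26/29 = - 42.10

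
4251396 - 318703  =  3932693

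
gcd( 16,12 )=4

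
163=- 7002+7165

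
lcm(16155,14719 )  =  662355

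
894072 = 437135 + 456937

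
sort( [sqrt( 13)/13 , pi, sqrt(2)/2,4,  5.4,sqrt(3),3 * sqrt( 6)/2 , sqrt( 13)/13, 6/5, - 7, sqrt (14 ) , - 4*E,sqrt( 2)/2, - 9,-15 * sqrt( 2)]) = [-15 *sqrt(2), - 4*E,-9 , -7, sqrt(13)/13 , sqrt (13)/13,sqrt(2)/2 , sqrt( 2)/2 , 6/5, sqrt( 3), pi,  3 * sqrt ( 6)/2, sqrt( 14), 4, 5.4 ] 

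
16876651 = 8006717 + 8869934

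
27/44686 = 27/44686 =0.00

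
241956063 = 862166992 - 620210929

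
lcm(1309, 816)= 62832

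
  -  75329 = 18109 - 93438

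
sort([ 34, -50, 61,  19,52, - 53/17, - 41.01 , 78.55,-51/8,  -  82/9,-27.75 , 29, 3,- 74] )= [ - 74, -50,- 41.01, - 27.75, - 82/9, - 51/8, -53/17, 3, 19,  29,34, 52,61,78.55 ]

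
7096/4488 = 887/561=1.58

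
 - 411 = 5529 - 5940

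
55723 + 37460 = 93183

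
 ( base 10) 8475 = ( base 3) 102121220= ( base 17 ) 1C59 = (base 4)2010123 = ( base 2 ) 10000100011011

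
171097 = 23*7439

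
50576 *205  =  10368080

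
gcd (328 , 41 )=41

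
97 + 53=150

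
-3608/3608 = - 1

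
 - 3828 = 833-4661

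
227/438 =227/438 = 0.52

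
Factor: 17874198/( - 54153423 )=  - 1986022/6017047= - 2^1 * 241^( - 1 ) * 24967^( - 1)*993011^1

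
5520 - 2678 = 2842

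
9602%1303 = 481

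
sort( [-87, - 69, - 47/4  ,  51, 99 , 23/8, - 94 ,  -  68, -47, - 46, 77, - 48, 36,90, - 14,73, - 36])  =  [ - 94, - 87, - 69, - 68, - 48, - 47, - 46,- 36, -14,-47/4 , 23/8, 36,51, 73,77,90, 99 ] 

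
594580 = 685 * 868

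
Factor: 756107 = 11^1*68737^1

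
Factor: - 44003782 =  - 2^1 * 113^1 * 194707^1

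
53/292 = 53/292 = 0.18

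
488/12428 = 122/3107 = 0.04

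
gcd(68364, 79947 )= 81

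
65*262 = 17030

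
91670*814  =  74619380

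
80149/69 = 80149/69= 1161.58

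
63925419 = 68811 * 929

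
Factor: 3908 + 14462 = 18370 = 2^1*5^1*11^1*167^1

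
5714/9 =5714/9  =  634.89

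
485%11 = 1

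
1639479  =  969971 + 669508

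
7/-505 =  -  7/505 = -  0.01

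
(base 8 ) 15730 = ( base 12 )4160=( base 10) 7128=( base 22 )EG0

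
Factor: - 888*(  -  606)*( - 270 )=- 2^5*3^5* 5^1*37^1*101^1=-145294560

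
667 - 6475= - 5808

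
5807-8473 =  - 2666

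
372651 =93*4007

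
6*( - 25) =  - 150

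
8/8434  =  4/4217 = 0.00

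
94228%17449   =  6983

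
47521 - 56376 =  - 8855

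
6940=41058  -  34118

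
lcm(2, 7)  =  14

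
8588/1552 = 5 + 207/388=5.53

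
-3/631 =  - 3/631 = -  0.00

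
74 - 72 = 2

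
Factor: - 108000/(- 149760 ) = 75/104  =  2^(  -  3 )*3^1*5^2*13^( -1)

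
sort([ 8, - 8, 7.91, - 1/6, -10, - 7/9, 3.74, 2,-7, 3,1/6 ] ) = [-10, - 8, - 7, - 7/9, -1/6, 1/6 , 2, 3,3.74,7.91,8] 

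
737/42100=737/42100 = 0.02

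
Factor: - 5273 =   -  5273^1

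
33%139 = 33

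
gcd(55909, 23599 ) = 1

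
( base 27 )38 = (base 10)89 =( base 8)131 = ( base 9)108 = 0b1011001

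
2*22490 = 44980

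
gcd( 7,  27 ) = 1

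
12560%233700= 12560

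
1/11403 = 1/11403 = 0.00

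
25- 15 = 10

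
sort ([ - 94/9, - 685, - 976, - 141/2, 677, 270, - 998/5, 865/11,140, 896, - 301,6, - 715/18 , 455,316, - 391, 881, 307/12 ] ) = [ - 976 , - 685,- 391, - 301, - 998/5, - 141/2,-715/18,  -  94/9 , 6, 307/12,865/11 , 140,  270, 316 , 455,677, 881, 896] 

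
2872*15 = 43080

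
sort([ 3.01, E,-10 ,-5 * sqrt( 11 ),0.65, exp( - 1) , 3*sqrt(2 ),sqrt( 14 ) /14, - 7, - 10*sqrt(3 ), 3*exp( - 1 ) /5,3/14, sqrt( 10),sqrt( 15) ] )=[-10*sqrt( 3 ), - 5 *sqrt( 11),-10,-7, 3/14,3*exp( - 1 ) /5,sqrt( 14)/14, exp ( - 1), 0.65, E,3.01,  sqrt( 10),sqrt( 15),3*sqrt(2)]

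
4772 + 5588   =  10360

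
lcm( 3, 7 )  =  21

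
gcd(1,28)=1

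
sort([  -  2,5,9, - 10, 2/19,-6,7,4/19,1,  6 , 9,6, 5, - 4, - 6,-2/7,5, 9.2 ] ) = [ - 10, - 6, - 6,- 4, - 2, - 2/7,2/19 , 4/19, 1 , 5, 5 , 5,6,6, 7, 9, 9,9.2]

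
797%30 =17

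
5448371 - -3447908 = 8896279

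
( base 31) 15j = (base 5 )14020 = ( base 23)238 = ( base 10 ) 1135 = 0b10001101111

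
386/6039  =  386/6039 =0.06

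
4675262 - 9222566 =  - 4547304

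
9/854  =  9/854 =0.01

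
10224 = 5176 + 5048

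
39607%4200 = 1807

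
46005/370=9201/74 = 124.34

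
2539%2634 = 2539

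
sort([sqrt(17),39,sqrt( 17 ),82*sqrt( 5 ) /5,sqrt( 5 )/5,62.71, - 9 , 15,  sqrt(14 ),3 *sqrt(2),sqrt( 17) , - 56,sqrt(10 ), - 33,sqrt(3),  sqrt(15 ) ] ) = [ - 56,  -  33, - 9,sqrt( 5 )/5,sqrt ( 3) , sqrt ( 10),sqrt( 14),sqrt(15 ) , sqrt(17),sqrt (17),sqrt(17),3*sqrt(2),15,  82*sqrt( 5) /5 , 39, 62.71 ] 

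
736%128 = 96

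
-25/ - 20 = 1+1/4 =1.25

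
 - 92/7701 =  - 92/7701 = - 0.01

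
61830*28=1731240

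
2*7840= 15680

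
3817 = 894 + 2923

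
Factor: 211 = 211^1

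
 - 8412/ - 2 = 4206/1 = 4206.00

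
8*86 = 688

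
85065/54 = 1575 + 5/18 = 1575.28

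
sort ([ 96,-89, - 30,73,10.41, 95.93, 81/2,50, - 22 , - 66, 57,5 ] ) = [ - 89, - 66, - 30,-22  ,  5,10.41, 81/2, 50,57,  73,95.93,96]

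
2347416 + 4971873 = 7319289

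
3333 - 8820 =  -5487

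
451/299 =1+152/299 = 1.51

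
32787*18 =590166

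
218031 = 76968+141063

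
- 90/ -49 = 1 + 41/49 = 1.84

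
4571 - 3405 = 1166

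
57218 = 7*8174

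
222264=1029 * 216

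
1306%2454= 1306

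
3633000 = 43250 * 84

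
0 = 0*3369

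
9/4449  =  3/1483 = 0.00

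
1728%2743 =1728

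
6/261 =2/87=   0.02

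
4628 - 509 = 4119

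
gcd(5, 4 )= 1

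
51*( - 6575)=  - 335325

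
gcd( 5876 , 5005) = 13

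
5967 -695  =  5272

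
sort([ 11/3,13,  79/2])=[ 11/3,13,  79/2] 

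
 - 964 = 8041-9005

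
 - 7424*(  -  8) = 59392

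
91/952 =13/136 = 0.10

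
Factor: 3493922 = 2^1*43^1*40627^1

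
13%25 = 13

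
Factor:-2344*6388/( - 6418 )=7486736/3209= 2^4*293^1 * 1597^1*3209^( - 1 )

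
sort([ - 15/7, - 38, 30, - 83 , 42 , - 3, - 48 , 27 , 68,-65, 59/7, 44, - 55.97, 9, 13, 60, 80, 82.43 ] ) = [- 83, - 65, - 55.97, - 48, - 38, - 3, - 15/7, 59/7,9,13, 27, 30,42,44,60, 68, 80, 82.43 ]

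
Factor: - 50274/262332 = -2^(  -  1 )*7^1*19^1*347^(-1) =-133/694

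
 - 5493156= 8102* ( - 678 )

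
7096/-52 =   -  137 +7/13 = - 136.46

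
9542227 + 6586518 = 16128745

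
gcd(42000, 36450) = 150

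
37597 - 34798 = 2799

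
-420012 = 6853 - 426865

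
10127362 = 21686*467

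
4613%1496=125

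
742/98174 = 371/49087 = 0.01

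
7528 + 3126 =10654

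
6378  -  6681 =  - 303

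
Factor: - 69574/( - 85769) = 2^1*43^1*199^ ( - 1 )*431^( - 1 ) * 809^1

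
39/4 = 39/4 = 9.75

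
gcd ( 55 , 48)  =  1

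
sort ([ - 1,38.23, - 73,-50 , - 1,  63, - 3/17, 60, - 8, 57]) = [ - 73, - 50, - 8,-1, - 1, - 3/17, 38.23  ,  57, 60,63]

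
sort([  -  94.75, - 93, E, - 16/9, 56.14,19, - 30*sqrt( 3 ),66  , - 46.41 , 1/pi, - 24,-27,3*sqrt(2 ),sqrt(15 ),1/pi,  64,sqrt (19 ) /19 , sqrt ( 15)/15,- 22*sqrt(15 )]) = [ - 94.75, - 93, - 22*sqrt( 15), - 30*sqrt( 3 ), - 46.41,-27, - 24, - 16/9, sqrt(19 ) /19,sqrt( 15)/15, 1/pi,1/pi, E, sqrt( 15),3*sqrt( 2 ) , 19,56.14, 64, 66]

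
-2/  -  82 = 1/41 = 0.02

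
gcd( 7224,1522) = 2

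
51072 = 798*64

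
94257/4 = 94257/4 = 23564.25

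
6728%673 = 671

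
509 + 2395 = 2904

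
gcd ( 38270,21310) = 10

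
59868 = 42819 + 17049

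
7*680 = 4760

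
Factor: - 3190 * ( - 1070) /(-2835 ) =  -  2^2*3^( -4)*5^1*7^( - 1 )* 11^1*29^1*107^1= -682660/567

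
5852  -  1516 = 4336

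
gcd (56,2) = 2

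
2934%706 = 110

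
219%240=219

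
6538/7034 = 3269/3517 = 0.93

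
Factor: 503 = 503^1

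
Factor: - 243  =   - 3^5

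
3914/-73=-54 + 28/73 = -53.62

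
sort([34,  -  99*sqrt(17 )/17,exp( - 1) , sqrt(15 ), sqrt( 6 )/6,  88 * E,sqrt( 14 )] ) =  [ -99*sqrt( 17 ) /17,exp(-1 ),  sqrt(6)/6,sqrt( 14 ),sqrt(15),34,88*E ]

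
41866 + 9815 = 51681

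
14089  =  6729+7360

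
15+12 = 27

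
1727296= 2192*788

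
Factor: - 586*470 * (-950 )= 261649000  =  2^3 *5^3*19^1*47^1 * 293^1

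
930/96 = 155/16 =9.69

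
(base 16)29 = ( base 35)16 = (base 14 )2d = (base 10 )41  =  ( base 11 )38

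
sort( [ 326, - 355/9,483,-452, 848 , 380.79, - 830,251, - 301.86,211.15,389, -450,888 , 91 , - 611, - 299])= [-830,- 611, - 452,-450, - 301.86, - 299, - 355/9, 91,211.15, 251, 326, 380.79,389,483,848 , 888 ] 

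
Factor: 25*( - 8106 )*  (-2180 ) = 2^3 * 3^1*5^3*7^1*109^1 * 193^1 = 441777000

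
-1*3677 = - 3677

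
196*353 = 69188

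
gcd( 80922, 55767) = 3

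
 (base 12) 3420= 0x1698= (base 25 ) 969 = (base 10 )5784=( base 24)A10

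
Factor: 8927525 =5^2 * 103^1*3467^1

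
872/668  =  218/167 = 1.31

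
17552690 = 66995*262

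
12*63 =756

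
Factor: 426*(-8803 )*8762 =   -  32858183436 = - 2^2*3^1 *13^1*71^1*337^1*8803^1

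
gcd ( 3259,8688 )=1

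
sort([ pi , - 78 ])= [ - 78,pi]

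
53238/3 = 17746 = 17746.00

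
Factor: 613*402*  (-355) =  - 2^1*3^1*5^1 * 67^1*71^1*613^1 = - 87481230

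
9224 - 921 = 8303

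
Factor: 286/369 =2^1*3^( - 2 )*11^1* 13^1*41^( - 1)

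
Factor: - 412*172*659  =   - 2^4*43^1*103^1*659^1 = - 46699376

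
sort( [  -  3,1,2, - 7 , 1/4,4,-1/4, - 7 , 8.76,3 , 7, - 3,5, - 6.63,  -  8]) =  [ - 8, - 7, - 7, - 6.63,-3, - 3 , - 1/4,  1/4,1,2, 3, 4 , 5,7,8.76]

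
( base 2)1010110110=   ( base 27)pj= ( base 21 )1c1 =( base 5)10234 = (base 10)694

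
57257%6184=1601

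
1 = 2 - 1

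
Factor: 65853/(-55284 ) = -2^(-2 )*3^4*17^(-1) = -81/68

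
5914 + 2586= 8500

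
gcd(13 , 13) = 13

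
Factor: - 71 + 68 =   -  3^1 = - 3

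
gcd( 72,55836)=36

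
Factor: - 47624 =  - 2^3*5953^1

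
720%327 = 66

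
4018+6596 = 10614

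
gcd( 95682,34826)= 2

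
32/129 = 32/129 =0.25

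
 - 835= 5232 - 6067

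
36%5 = 1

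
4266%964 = 410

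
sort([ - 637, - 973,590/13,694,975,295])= [-973, - 637,590/13,295,  694,975 ] 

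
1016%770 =246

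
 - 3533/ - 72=49 + 5/72 =49.07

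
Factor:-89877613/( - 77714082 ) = 2^ ( -1 )*3^( - 2)*7^2 * 1834237^1 * 4317449^( -1) 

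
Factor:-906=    - 2^1*3^1*151^1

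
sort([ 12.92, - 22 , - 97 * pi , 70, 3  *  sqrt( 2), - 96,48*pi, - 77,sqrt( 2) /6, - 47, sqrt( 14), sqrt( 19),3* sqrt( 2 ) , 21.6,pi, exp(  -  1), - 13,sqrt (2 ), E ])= [-97 * pi, - 96,  -  77, - 47,  -  22, - 13,sqrt( 2)/6,  exp(-1),sqrt (2 ), E,pi,sqrt( 14 ), 3*sqrt( 2),3*sqrt( 2) , sqrt (19),12.92,21.6,70,48*pi] 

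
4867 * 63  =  306621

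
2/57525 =2/57525 = 0.00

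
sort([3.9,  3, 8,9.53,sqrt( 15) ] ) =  [ 3,sqrt( 15), 3.9,8 , 9.53]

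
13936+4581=18517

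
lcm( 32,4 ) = 32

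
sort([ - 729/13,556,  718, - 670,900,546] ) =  [  -  670,-729/13,  546,556, 718,  900] 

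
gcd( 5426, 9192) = 2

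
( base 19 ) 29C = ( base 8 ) 1611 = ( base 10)905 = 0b1110001001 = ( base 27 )16e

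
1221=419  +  802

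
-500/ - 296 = 125/74=1.69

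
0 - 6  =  -6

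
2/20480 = 1/10240 = 0.00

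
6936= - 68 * (-102 )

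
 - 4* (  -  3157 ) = 12628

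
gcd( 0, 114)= 114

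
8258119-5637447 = 2620672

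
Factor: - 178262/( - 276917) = 2^1*7^2*17^1*107^1*276917^( - 1)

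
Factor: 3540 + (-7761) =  - 3^2*7^1*67^1 = - 4221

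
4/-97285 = - 1 + 97281/97285 = - 0.00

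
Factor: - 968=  - 2^3 * 11^2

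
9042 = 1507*6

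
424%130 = 34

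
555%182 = 9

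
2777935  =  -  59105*(  -  47)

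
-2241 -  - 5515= 3274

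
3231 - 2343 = 888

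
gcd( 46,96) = 2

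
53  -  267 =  - 214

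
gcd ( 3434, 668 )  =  2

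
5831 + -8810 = -2979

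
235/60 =47/12 = 3.92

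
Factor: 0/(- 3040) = 0 = 0^1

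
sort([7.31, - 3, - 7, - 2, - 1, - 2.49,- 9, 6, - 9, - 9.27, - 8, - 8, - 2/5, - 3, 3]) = [ - 9.27, -9,  -  9, - 8, - 8, - 7, - 3, - 3, - 2.49, - 2, - 1, - 2/5, 3, 6, 7.31]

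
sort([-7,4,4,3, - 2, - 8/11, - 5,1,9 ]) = [ - 7, - 5,- 2, - 8/11,1, 3, 4, 4,9 ] 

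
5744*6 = 34464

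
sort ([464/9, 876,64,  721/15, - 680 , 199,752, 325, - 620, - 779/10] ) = [ - 680, - 620, - 779/10,721/15,464/9,64, 199 , 325, 752, 876 ] 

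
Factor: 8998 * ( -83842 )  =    -  2^2*11^2*37^1*103^1*409^1 = - 754410316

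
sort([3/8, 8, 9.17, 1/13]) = [1/13,3/8, 8,9.17]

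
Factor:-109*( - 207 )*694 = 15658722=2^1 * 3^2 * 23^1*109^1 * 347^1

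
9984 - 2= 9982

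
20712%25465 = 20712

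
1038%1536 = 1038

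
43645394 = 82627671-38982277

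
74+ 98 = 172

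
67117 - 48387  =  18730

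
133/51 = 133/51=2.61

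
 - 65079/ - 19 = 65079/19 = 3425.21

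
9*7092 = 63828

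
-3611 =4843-8454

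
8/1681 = 8/1681  =  0.00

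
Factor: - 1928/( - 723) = 2^3 * 3^( - 1) = 8/3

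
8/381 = 8/381 =0.02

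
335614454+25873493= 361487947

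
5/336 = 5/336 = 0.01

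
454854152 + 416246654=871100806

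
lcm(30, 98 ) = 1470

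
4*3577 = 14308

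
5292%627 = 276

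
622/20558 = 311/10279 = 0.03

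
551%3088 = 551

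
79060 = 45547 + 33513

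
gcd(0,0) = 0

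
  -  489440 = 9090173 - 9579613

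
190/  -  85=-38/17 = - 2.24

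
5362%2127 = 1108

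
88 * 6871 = 604648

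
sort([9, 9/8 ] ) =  [9/8,9]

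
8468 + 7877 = 16345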